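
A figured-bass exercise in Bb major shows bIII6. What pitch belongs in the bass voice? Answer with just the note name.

bIII in Bb major has root Db; the chord is Db-F-Ab.
The figure 6 means first inversion — the third is in the bass.

F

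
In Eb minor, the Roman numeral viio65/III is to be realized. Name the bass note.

The applied chord viio65/III is rooted on F: F-Ab-Cb-Ebb.
The figure 65 means first inversion — the third is in the bass.

Ab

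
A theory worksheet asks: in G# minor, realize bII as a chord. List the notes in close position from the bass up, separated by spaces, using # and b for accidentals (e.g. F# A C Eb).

bII is the Neapolitan chord — a major triad on the lowered second degree. In G# minor that root is A.
So the chord is A-C#-E, a major triad.

A C# E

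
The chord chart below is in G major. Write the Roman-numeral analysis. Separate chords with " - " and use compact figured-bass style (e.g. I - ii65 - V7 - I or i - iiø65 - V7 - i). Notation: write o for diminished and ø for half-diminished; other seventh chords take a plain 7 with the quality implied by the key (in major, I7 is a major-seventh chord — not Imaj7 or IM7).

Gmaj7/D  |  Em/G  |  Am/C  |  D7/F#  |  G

Gmaj7/D has root G, degree 1 in G major, so I43.
Em/G has root E, degree 6 in G major, so vi6.
Am/C: root A is the supertonic; minor triad there is ii6.
D7/F# has root D, degree 5 in G major, so V65.
G: root G is the tonic; major triad there is I.

I43 - vi6 - ii6 - V65 - I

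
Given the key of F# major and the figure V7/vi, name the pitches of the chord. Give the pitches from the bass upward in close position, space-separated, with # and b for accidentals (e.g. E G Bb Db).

The slash means an applied dominant: we want the dominant of vi. In F# major, vi is D# minor, and its dominant is built on A#.
Building a dominant seventh chord on A# gives A#-C##-E#-G#.

A# C## E# G#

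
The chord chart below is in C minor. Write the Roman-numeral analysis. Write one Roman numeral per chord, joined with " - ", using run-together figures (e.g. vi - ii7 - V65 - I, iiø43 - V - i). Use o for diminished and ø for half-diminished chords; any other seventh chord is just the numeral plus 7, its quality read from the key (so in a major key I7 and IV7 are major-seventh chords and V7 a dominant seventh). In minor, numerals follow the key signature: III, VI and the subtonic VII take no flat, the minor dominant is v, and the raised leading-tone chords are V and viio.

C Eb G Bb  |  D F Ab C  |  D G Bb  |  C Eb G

i7 - iiø7 - v64 - i

C-Eb-G-Bb: root C is the tonic; minor seventh chord there is i7.
D-F-Ab-C: half-diminished seventh chord on D = scale degree 2 → iiø7.
D-G-Bb: root G is the dominant; minor triad there is v64.
C-Eb-G has root C, degree 1 in C minor, so i.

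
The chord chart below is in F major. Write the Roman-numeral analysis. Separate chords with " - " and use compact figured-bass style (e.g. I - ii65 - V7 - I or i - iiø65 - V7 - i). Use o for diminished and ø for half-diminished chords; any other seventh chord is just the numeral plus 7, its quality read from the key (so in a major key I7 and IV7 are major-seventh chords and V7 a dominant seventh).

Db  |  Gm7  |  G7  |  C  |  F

Db is non-diatonic — bVI, a mixture chord from F minor.
Gm7: minor seventh chord on G = scale degree 2 → ii7.
G7: chromatic; G is V of V, so V7/V.
C: major triad on C = scale degree 5 → V.
F: major triad on F = scale degree 1 → I.

bVI - ii7 - V7/V - V - I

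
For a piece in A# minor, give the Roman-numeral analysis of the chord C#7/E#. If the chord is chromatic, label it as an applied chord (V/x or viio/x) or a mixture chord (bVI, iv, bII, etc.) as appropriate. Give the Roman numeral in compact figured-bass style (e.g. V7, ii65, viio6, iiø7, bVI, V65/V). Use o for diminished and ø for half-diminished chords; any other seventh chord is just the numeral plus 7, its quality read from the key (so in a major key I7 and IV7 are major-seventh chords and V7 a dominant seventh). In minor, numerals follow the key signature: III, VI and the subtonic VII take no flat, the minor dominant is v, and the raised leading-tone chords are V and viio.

V65/VI

Stacked in thirds the chord is C#-E#-G#-B: a dominant seventh chord on C#.
C# is not a diatonic chord root with this quality in A# minor, but it lies a perfect fifth above F# (VI), so the chord functions as an applied dominant of VI.
With E# in the bass the chord is in first inversion, so the figured bass is 65.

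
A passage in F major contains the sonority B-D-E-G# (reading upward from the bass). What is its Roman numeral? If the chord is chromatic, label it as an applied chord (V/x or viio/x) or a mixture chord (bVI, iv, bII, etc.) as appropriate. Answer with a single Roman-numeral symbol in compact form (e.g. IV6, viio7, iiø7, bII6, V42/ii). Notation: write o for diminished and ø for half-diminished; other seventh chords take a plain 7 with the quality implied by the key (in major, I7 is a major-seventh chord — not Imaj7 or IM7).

V43/iii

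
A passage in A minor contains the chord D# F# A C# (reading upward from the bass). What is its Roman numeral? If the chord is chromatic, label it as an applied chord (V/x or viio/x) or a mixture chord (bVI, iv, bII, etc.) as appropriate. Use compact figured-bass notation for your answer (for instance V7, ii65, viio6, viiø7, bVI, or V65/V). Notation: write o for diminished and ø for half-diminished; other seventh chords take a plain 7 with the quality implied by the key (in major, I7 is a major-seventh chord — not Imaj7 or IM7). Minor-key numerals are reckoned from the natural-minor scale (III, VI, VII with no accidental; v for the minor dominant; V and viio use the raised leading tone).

viiø7/V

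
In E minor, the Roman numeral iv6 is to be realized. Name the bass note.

C

iv in E minor has root A; the chord is A-C-E.
The figure 6 means first inversion — the third is in the bass.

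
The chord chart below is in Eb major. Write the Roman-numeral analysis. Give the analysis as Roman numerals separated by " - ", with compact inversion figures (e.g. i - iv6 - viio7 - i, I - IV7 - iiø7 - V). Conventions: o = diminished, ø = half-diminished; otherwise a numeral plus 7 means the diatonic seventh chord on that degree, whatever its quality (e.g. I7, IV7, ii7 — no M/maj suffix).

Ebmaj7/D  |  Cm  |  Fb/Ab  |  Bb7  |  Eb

I42 - vi - bII6 - V7 - I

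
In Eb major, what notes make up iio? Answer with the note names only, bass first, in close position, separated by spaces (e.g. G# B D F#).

F Ab Cb

iio is the diminished supertonic triad, borrowed from the parallel minor. In Eb major that root is F.
So the chord is F-Ab-Cb, a diminished triad.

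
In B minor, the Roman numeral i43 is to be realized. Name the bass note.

F#

i in B minor has root B; the chord is B-D-F#-A.
The figure 43 means second inversion — the fifth is in the bass.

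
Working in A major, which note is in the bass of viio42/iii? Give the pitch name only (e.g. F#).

The applied chord viio42/iii is rooted on B#: B#-D#-F#-A.
The figure 42 means third inversion — the seventh is in the bass.

A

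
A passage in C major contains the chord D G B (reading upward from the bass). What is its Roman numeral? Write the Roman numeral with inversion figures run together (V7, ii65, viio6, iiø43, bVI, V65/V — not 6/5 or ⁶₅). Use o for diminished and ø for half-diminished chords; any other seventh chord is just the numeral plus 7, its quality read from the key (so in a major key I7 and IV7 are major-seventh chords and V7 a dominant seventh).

V64

Stacked in thirds the chord is G-B-D: a major triad on G.
In C major, G is the dominant; the diatonic major triad there is V.
With D in the bass the chord is in second inversion, so the figured bass is 64.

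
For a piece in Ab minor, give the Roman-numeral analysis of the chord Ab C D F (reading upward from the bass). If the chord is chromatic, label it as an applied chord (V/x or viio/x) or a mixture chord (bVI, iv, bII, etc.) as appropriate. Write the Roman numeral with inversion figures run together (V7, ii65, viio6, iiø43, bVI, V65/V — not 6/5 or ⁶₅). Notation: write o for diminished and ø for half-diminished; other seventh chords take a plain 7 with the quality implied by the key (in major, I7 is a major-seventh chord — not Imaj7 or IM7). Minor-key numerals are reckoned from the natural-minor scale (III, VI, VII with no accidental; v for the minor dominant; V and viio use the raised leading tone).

viiø43/V

The pitches D-F-Ab-C form a half-diminished seventh chord rooted on D.
D sits a half step below Eb (V in Ab minor); a diminished chord there is the applied leading-tone chord of V.
With Ab in the bass the chord is in second inversion, so the figured bass is 43.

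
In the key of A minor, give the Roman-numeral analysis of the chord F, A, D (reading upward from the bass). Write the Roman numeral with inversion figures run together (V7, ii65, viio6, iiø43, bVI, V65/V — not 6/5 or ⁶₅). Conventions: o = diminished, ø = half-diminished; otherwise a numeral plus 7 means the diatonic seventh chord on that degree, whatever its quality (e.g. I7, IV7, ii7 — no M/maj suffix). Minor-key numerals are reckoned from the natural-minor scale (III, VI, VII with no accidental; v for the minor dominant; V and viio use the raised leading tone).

Stacked in thirds the chord is D-F-A: a minor triad on D.
D is scale degree 4 in A minor, and a minor triad on that degree is written iv.
With F in the bass the chord is in first inversion, so the figured bass is 6.

iv6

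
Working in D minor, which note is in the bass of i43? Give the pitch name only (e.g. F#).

A

i in D minor has root D; the chord is D-F-A-C.
The figure 43 means second inversion — the fifth is in the bass.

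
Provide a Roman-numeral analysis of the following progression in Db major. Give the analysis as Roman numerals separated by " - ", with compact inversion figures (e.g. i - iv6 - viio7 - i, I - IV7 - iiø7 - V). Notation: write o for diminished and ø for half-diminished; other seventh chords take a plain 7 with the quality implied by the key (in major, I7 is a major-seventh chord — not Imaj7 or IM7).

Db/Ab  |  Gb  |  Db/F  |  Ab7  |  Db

I64 - IV - I6 - V7 - I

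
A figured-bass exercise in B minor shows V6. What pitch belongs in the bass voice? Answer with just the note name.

V in B minor has root F#; the chord is F#-A#-C#.
The figure 6 means first inversion — the third is in the bass.

A#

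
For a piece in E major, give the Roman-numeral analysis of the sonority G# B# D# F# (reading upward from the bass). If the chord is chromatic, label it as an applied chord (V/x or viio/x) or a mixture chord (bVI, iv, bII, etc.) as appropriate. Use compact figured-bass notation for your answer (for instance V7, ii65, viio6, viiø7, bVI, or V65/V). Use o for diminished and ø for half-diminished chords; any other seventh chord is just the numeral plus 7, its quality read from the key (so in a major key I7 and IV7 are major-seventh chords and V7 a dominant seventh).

V7/vi

The pitches G#-B#-D#-F# form a dominant seventh chord rooted on G#.
G# is not a diatonic chord root with this quality in E major, but it lies a perfect fifth above C# (vi), so the chord functions as an applied dominant of vi.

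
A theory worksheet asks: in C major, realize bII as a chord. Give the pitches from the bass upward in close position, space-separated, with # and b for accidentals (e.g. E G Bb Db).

bII is the Neapolitan chord — a major triad on the lowered second degree. In C major that root is Db.
So the chord is Db-F-Ab, a major triad.

Db F Ab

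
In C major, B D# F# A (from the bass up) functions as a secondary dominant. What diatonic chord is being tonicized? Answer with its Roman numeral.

iii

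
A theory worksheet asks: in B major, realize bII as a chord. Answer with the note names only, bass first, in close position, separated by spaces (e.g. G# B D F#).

C E G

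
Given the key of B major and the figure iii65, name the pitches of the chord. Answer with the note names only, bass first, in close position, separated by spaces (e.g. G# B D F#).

F# A# C# D#

In B major, the mediant is D#, and the diatonic chord built there is a minor seventh chord.
That chord is spelled D#-F#-A#-C#.
With the 65 figure the chord is in first inversion; from the bass F# upward in close position it reads F#-A#-C#-D#.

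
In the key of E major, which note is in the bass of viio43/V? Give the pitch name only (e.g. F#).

E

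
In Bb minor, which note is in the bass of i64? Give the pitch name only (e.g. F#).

F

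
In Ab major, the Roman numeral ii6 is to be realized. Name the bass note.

ii in Ab major has root Bb; the chord is Bb-Db-F.
The figure 6 means first inversion — the third is in the bass.

Db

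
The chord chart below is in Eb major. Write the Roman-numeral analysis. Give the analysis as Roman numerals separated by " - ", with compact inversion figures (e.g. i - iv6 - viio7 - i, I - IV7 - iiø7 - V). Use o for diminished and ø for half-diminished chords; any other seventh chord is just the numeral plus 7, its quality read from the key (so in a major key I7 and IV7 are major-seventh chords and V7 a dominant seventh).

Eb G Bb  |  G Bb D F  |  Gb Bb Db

I - iii7 - bIII

Eb-G-Bb: major triad on Eb = scale degree 1 → I.
G-Bb-D-F has root G, degree 3 in Eb major, so iii7.
Gb-Bb-Db is non-diatonic — bIII, a mixture chord from Eb minor.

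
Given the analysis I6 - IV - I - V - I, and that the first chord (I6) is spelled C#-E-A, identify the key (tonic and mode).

A major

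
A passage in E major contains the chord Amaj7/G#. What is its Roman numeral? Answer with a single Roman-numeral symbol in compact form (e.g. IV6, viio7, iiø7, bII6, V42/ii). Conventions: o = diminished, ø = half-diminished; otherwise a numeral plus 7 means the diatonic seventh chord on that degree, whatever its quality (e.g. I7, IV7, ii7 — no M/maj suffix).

Stacked in thirds the chord is A-C#-E-G#: a major seventh chord on A.
In E major, A is the subdominant; the diatonic major seventh chord there is IV7.
With G# in the bass the chord is in third inversion, so the figured bass is 42.

IV42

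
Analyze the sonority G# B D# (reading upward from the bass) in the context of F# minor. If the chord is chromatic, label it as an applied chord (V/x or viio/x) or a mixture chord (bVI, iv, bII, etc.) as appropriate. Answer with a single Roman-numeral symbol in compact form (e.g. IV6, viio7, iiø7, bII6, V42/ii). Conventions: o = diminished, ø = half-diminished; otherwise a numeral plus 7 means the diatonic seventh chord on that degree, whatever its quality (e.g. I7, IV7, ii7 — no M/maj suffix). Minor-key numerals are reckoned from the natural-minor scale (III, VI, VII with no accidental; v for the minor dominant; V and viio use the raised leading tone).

ii

The pitches G#-B-D# form a minor triad rooted on G#.
G# is the second degree of F# minor. This is the minor supertonic, borrowed from the parallel major (the Dorian ii).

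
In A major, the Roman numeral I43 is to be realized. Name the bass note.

I in A major has root A; the chord is A-C#-E-G#.
The figure 43 means second inversion — the fifth is in the bass.

E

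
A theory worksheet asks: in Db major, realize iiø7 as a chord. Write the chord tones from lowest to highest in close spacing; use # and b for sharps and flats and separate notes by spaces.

Eb Gb Bbb Db

iiø7 is the half-diminished supertonic seventh, borrowed from the parallel minor. In Db major that root is Eb.
So the chord is Eb-Gb-Bbb-Db, a half-diminished seventh chord.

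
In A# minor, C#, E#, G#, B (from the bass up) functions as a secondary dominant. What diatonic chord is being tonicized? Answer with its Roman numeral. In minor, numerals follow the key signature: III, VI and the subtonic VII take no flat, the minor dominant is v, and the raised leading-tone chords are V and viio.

The chord is a dominant seventh chord on C#.
A dominant resolves down a perfect fifth: C# → F#. In A# minor, F# is scale degree 6, i.e. VI.

VI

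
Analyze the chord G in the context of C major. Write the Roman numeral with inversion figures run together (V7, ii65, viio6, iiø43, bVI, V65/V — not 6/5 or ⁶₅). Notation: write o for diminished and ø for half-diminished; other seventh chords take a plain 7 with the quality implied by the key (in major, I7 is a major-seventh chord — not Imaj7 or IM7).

V

Stacked in thirds the chord is G-B-D: a major triad on G.
G is scale degree 5 in C major, and a major triad on that degree is written V.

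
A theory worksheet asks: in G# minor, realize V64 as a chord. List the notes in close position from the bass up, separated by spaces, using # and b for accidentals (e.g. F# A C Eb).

A# D# F##

In G# minor, the fifth degree is D#. The dominant is major (leading tone raised), so V is a major triad.
That chord is spelled D#-F##-A#.
The figured bass 64 indicates second inversion, placing the fifth (A#) in the bass: A#-D#-F##.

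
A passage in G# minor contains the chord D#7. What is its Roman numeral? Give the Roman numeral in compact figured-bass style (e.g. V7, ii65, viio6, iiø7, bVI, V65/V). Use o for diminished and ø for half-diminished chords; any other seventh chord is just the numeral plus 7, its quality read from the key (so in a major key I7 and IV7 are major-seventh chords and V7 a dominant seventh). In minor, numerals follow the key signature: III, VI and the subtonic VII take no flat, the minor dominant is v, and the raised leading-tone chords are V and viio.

V7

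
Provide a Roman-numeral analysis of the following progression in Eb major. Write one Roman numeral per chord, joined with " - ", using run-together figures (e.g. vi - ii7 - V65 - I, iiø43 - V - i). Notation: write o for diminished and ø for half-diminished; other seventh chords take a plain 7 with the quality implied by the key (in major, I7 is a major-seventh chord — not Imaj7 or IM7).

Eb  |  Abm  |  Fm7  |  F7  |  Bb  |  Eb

I - iv - ii7 - V7/V - V - I

Eb: major triad on Eb = scale degree 1 → I.
Abm: Ab with this quality isn't in the key; it's iv, borrowed from the parallel minor.
Fm7: minor seventh chord on F = scale degree 2 → ii7.
F7: a dominant seventh chord on F, the applied dominant of V → V7/V.
Bb has root Bb, degree 5 in Eb major, so V.
Eb: major triad on Eb = scale degree 1 → I.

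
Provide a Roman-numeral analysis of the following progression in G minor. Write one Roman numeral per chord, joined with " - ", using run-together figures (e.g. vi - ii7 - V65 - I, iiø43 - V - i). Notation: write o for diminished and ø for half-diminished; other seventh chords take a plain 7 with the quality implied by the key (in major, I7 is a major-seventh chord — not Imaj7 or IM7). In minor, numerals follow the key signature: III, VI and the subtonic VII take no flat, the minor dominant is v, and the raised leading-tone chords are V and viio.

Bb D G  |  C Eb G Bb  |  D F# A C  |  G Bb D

i6 - iv7 - V7 - i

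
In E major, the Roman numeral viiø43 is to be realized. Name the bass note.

A

viiø in E major has root D#; the chord is D#-F#-A-C#.
The figure 43 means second inversion — the fifth is in the bass.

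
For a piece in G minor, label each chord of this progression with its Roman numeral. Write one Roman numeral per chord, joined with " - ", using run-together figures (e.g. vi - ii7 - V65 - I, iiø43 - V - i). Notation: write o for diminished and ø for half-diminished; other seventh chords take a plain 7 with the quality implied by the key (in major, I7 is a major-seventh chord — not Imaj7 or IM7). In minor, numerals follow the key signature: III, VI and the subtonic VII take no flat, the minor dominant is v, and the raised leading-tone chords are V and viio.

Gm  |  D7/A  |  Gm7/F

i - V43 - i42

Gm: minor triad on G = scale degree 1 → i.
D7/A has root D, degree 5 in G minor, so V43.
Gm7/F: minor seventh chord on G = scale degree 1 → i42.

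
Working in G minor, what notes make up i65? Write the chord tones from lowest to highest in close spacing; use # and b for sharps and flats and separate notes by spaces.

Bb D F G

The numeral's case and figure indicate a minor seventh chord. In G minor its root, the tonic, is G.
Stacking thirds from G gives G-Bb-D-F.
The figured bass 65 indicates first inversion, placing the third (Bb) in the bass: Bb-D-F-G.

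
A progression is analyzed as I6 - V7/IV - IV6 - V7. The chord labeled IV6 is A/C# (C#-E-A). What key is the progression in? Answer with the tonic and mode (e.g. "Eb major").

IV6 is given as C#-E-A — a major triad with root A.
IV6 on A implies A is the subdominant; that puts the tonic at E, and the uppercase numeral fits major mode.

E major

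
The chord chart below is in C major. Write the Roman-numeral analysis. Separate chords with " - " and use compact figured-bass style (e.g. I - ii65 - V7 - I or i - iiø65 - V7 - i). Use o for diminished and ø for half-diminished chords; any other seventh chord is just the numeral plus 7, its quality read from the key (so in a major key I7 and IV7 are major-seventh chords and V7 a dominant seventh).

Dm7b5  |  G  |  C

Dm7b5: D with this quality isn't in the key; it's iiø7, borrowed from the parallel minor.
G: major triad on G = scale degree 5 → V.
C: root C is the tonic; major triad there is I.

iiø7 - V - I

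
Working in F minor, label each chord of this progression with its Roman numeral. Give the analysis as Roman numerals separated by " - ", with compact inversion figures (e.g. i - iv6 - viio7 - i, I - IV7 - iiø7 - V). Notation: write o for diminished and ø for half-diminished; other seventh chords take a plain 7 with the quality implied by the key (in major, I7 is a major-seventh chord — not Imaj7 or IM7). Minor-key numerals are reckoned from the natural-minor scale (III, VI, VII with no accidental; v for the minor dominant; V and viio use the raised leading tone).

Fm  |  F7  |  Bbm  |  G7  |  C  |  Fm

Fm: root F is the tonic; minor triad there is i.
F7 is the secondary dominant of iv (dominant seventh chord on F): V7/iv.
Bbm: minor triad on Bb = scale degree 4 → iv.
G7: chromatic; G is V of V, so V7/V.
C has root C, degree 5 in F minor, so V.
Fm: minor triad on F = scale degree 1 → i.

i - V7/iv - iv - V7/V - V - i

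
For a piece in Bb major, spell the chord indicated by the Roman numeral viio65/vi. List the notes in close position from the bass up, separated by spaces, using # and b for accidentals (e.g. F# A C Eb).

viio65/vi is a secondary leading-tone chord. The target vi is G in Bb major; the applied chord is rooted a semitone below, on F#.
Building a fully diminished seventh chord on F# gives F#-A-C-Eb.
The figured bass 65 indicates first inversion, placing the third (A) in the bass: A-C-Eb-F#.

A C Eb F#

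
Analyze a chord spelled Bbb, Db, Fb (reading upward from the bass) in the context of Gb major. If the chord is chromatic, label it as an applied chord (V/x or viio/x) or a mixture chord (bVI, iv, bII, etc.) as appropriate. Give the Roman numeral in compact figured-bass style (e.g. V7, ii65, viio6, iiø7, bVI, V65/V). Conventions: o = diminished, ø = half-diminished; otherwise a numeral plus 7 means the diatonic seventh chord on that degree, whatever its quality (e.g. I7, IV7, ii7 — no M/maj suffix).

The pitches Bbb-Db-Fb form a major triad rooted on Bbb.
Bbb is the lowered third degree of Gb major (diatonic 3 would be Bb). This is a major triad on the lowered third degree, borrowed from the parallel minor.

bIII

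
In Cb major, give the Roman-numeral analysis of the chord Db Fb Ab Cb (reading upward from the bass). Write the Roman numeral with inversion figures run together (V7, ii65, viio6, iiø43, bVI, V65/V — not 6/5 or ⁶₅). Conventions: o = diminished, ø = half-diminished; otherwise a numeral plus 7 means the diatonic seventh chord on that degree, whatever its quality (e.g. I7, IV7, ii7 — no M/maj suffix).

The pitches Db-Fb-Ab-Cb form a minor seventh chord rooted on Db.
In Cb major, Db is the supertonic; the diatonic minor seventh chord there is ii7.

ii7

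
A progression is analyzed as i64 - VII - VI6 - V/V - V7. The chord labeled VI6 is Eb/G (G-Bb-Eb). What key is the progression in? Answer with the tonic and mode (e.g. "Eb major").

The anchor chord is a major triad on Eb, labeled VI6.
VI6 on Eb implies Eb is the submediant; that puts the tonic at G, and the uppercase numeral fits minor mode.

G minor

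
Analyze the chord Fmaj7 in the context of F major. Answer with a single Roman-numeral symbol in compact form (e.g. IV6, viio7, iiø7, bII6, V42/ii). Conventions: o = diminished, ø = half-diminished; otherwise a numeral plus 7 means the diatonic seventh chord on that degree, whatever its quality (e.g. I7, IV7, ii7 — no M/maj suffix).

I7

The pitches F-A-C-E form a major seventh chord rooted on F.
F is scale degree 1 in F major, and a major seventh chord on that degree is written I7.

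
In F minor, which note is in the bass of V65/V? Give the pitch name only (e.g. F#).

B

The applied chord V65/V is rooted on G: G-B-D-F.
The figure 65 means first inversion — the third is in the bass.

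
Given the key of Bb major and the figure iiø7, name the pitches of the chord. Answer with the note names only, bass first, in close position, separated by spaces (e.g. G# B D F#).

C Eb Gb Bb

Scale degree 2 in Bb major is C; here the chord built on it is altered to a half-diminished seventh chord. iiø7 is the half-diminished supertonic seventh, borrowed from the parallel minor.
So the chord is C-Eb-Gb-Bb, a half-diminished seventh chord.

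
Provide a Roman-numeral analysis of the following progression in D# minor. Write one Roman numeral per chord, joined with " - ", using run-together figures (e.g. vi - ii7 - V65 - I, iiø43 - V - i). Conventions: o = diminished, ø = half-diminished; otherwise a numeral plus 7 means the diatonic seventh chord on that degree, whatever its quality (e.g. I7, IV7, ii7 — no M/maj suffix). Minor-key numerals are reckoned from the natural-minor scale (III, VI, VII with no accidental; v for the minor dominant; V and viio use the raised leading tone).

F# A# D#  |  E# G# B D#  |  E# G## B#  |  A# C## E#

F#-A#-D# has root D#, degree 1 in D# minor, so i6.
E#-G#-B-D# has root E#, degree 2 in D# minor, so iiø7.
E#-G##-B# is the secondary dominant of V (major triad on E#): V/V.
A#-C##-E# has root A#, degree 5 in D# minor, so V.

i6 - iiø7 - V/V - V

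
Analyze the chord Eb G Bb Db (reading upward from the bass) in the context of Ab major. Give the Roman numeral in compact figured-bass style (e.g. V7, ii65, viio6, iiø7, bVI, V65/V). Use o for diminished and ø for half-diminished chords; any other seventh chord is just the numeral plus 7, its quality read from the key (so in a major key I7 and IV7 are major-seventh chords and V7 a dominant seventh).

Stacked in thirds the chord is Eb-G-Bb-Db: a dominant seventh chord on Eb.
In Ab major, Eb is the dominant; the diatonic dominant seventh chord there is V7.

V7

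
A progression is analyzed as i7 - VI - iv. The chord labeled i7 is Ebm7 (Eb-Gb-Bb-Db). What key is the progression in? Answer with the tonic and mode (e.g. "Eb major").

The chord Ebm7 is a minor seventh chord rooted on Eb; its label is i7.
If Eb is scale degree 1 and the mode makes that degree carry a minor seventh chord, the tonic is Eb and the mode is minor.

Eb minor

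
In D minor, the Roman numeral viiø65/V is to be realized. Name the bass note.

The applied chord viiø65/V is rooted on G#: G#-B-D-F#.
The figure 65 means first inversion — the third is in the bass.

B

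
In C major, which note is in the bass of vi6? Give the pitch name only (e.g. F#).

C

vi in C major has root A; the chord is A-C-E.
The figure 6 means first inversion — the third is in the bass.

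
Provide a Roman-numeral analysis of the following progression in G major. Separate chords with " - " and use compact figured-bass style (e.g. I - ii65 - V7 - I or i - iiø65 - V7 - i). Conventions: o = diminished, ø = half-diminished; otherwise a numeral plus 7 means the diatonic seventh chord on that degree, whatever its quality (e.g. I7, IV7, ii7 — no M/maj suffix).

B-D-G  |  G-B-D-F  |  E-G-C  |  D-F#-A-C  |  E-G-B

B-D-G: major triad on G = scale degree 1 → I6.
G-B-D-F: chromatic; G is V of IV, so V7/IV.
E-G-C: root C is the subdominant; major triad there is IV6.
D-F#-A-C has root D, degree 5 in G major, so V7.
E-G-B: root E is the submediant; minor triad there is vi.

I6 - V7/IV - IV6 - V7 - vi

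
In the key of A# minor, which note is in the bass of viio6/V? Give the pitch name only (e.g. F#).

The applied chord viio6/V is rooted on D##: D##-F##-A#.
The figure 6 means first inversion — the third is in the bass.

F##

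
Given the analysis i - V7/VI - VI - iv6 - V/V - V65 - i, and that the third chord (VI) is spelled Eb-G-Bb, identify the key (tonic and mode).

The anchor chord is a major triad on Eb, labeled VI.
Counting down 5 scale steps from Eb places the tonic on G; a major triad on degree 6 is diatonic only in minor.

G minor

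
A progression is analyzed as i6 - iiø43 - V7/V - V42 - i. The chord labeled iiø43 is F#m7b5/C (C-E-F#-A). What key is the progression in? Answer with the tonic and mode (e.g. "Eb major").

The chord F#m7b5/C is a half-diminished seventh chord rooted on F#; its label is iiø43.
Counting down one scale step from F# places the tonic on E; a half-diminished seventh chord on degree 2 is diatonic only in minor.

E minor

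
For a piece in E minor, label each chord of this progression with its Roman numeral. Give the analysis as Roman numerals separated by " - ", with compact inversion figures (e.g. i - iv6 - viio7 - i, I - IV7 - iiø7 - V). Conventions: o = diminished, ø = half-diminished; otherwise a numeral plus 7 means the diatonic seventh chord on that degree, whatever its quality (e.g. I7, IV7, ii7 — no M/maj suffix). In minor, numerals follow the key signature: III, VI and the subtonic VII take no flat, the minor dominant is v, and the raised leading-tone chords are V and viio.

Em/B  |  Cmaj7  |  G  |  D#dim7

i64 - VI7 - III - viio7

Em/B: minor triad on E = scale degree 1 → i64.
Cmaj7: root C is the submediant; major seventh chord there is VI7.
G: root G is the mediant; major triad there is III.
D#dim7: root D# is the leading tone; fully diminished seventh chord there is viio7.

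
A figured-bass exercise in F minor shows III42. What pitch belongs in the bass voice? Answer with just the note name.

III in F minor has root Ab; the chord is Ab-C-Eb-G.
The figure 42 means third inversion — the seventh is in the bass.

G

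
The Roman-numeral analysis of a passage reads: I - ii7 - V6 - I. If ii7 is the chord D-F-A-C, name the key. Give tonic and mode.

C major

The chord Dm7 is a minor seventh chord rooted on D; its label is ii7.
ii7 on D implies D is the supertonic; that puts the tonic at C, and the lowercase numeral fits major mode.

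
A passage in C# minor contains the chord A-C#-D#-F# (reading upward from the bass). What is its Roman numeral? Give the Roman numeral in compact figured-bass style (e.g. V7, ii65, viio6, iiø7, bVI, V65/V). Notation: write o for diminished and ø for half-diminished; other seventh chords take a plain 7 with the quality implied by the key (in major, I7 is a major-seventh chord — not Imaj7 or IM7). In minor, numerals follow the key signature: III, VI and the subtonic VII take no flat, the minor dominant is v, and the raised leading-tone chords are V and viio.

iiø43

Stacked in thirds the chord is D#-F#-A-C#: a half-diminished seventh chord on D#.
In C# minor, D# is the supertonic; the diatonic half-diminished seventh chord there is iiø7.
With A in the bass the chord is in second inversion, so the figured bass is 43.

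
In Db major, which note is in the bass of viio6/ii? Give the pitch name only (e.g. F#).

F

The applied chord viio6/ii is rooted on D: D-F-Ab.
The figure 6 means first inversion — the third is in the bass.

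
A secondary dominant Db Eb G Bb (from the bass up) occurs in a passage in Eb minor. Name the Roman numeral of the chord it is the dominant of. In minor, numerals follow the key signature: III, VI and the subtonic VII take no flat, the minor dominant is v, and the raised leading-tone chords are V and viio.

iv

The chord is a dominant seventh chord on Eb.
A dominant resolves down a perfect fifth: Eb → Ab. In Eb minor, Ab is scale degree 4, i.e. iv.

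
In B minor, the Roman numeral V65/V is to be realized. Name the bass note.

E#

The applied chord V65/V is rooted on C#: C#-E#-G#-B.
The figure 65 means first inversion — the third is in the bass.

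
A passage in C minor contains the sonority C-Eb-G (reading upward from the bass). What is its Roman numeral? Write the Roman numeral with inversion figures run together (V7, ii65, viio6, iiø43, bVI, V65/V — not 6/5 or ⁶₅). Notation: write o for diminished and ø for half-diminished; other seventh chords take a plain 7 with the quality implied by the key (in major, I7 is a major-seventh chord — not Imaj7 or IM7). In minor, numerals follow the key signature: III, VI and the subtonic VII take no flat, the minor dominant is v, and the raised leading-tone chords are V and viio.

i

The pitches C-Eb-G form a minor triad rooted on C.
C is scale degree 1 in C minor, and a minor triad on that degree is written i.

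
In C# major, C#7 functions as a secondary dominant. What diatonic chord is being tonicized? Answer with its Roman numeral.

IV

The chord is a dominant seventh chord on C#.
A dominant resolves down a perfect fifth: C# → F#. In C# major, F# is scale degree 4, i.e. IV.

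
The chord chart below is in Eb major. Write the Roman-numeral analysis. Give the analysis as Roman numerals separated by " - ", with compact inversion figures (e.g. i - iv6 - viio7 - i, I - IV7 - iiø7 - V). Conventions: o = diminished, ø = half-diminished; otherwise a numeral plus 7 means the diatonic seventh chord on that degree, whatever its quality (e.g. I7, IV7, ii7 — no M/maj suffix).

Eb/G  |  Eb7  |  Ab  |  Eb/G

Eb/G: root Eb is the tonic; major triad there is I6.
Eb7 is the secondary dominant of IV (dominant seventh chord on Eb): V7/IV.
Ab: root Ab is the subdominant; major triad there is IV.
Eb/G: root Eb is the tonic; major triad there is I6.

I6 - V7/IV - IV - I6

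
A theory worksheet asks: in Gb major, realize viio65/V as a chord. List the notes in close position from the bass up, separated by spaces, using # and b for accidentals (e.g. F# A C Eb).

Eb Gb Bbb C

The slash marks an applied leading-tone chord: viio of V. In Gb major, V is Db, so the leading tone to it is C, a half step below.
Building a fully diminished seventh chord on C gives C-Eb-Gb-Bbb.
The figured bass 65 indicates first inversion, placing the third (Eb) in the bass: Eb-Gb-Bbb-C.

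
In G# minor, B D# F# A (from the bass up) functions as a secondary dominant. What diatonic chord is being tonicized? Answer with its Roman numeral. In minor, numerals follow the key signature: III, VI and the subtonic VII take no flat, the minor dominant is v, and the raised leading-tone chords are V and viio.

VI

The chord is a dominant seventh chord on B.
A dominant resolves down a perfect fifth: B → E. In G# minor, E is scale degree 6, i.e. VI.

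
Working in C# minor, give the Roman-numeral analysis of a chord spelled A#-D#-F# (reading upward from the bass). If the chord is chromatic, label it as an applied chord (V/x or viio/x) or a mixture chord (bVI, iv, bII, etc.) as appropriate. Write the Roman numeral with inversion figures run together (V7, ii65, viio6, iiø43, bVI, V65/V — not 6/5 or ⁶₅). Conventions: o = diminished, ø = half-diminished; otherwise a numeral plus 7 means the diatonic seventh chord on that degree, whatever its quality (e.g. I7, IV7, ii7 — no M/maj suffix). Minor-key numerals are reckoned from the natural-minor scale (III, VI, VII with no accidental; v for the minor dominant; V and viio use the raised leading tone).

The pitches D#-F#-A# form a minor triad rooted on D#.
D# is the second degree of C# minor. This is the minor supertonic, borrowed from the parallel major (the Dorian ii).
With A# in the bass the chord is in second inversion, so the figured bass is 64.

ii64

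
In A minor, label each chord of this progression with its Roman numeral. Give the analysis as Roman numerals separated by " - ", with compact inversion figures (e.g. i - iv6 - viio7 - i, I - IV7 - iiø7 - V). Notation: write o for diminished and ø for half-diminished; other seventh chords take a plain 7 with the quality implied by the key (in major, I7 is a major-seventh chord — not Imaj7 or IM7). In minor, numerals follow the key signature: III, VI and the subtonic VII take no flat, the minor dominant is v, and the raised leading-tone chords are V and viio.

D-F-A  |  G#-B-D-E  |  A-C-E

D-F-A: root D is the subdominant; minor triad there is iv.
G#-B-D-E: root E is the dominant; dominant seventh chord there is V65.
A-C-E has root A, degree 1 in A minor, so i.

iv - V65 - i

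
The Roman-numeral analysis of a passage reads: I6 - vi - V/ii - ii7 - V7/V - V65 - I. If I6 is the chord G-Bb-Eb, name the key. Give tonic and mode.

The anchor chord is a major triad on Eb, labeled I6.
If Eb is scale degree 1 and the mode makes that degree carry a major triad, the tonic is Eb and the mode is major.

Eb major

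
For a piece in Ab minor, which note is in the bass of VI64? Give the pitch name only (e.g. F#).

Cb

VI in Ab minor has root Fb; the chord is Fb-Ab-Cb.
The figure 64 means second inversion — the fifth is in the bass.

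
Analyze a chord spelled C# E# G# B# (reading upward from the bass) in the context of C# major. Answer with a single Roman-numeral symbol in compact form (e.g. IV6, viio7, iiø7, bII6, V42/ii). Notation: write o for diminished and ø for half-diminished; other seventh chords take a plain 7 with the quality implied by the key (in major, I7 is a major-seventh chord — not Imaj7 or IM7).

I7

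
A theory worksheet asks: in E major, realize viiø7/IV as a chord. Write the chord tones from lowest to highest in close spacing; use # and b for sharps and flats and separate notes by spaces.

G# B D F#

The slash marks an applied leading-tone chord: viio of IV. In E major, IV is A, so the leading tone to it is G#, a half step below.
Building a half-diminished seventh chord on G# gives G#-B-D-F#.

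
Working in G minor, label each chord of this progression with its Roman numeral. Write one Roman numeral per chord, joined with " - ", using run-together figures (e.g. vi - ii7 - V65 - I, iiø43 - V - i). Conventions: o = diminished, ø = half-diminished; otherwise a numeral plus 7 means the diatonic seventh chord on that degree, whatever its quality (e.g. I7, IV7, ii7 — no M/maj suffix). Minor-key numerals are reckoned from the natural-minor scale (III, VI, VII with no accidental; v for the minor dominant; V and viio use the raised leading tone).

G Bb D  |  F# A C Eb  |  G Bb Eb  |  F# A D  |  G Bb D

i - viio7 - VI6 - V6 - i

G-Bb-D has root G, degree 1 in G minor, so i.
F#-A-C-Eb: root F# is the leading tone; fully diminished seventh chord there is viio7.
G-Bb-Eb: major triad on Eb = scale degree 6 → VI6.
F#-A-D has root D, degree 5 in G minor, so V6.
G-Bb-D: minor triad on G = scale degree 1 → i.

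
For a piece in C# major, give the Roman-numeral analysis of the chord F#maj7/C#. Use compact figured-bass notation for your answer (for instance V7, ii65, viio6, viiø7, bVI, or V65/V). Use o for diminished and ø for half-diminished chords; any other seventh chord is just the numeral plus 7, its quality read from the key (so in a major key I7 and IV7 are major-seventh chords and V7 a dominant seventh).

The pitches F#-A#-C#-E# form a major seventh chord rooted on F#.
In C# major, F# is the subdominant; the diatonic major seventh chord there is IV7.
With C# in the bass the chord is in second inversion, so the figured bass is 43.

IV43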